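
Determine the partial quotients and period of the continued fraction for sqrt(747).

Write x_i = (sqrt(747) + m_i)/d_i with (m_0, d_0) = (0, 1). a_0 = floor(sqrt(747)) = 27, since 27^2 = 729 <= 747 < 784 = 28^2.
Iterate m_{i+1} = d_i*a_i - m_i, d_{i+1} = (747 - m_{i+1}^2)/d_i, a_{i+1} = floor((a_0 + m_{i+1})/d_{i+1}):
  m_1 = 1*27 - 0 = 27, d_1 = (747 - 27^2)/1 = 18/1 = 18, a_1 = floor((27 + 27)/18) = 3.
  m_2 = 18*3 - 27 = 27, d_2 = (747 - 27^2)/18 = 18/18 = 1, a_2 = floor((27 + 27)/1) = 54.
  m_3 = 1*54 - 27 = 27, d_3 = (747 - 27^2)/1 = 18/1 = 18: (m_3, d_3) = (m_1, d_1) = (27, 18), so from here the quotients repeat a_1, a_2; the period length is 2.
Hence the expansion of sqrt(747) is a_0 = 27 followed by the repeating block 3, 54 (period 2).

[27; (3, 54)]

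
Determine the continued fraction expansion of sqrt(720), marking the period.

[26; (1, 4, 1, 52)]

Write x_i = (sqrt(720) + m_i)/d_i with (m_0, d_0) = (0, 1). a_0 = floor(sqrt(720)) = 26, since 26^2 = 676 <= 720 < 729 = 27^2.
Iterate m_{i+1} = d_i*a_i - m_i, d_{i+1} = (720 - m_{i+1}^2)/d_i, a_{i+1} = floor((a_0 + m_{i+1})/d_{i+1}):
  m_1 = 1*26 - 0 = 26, d_1 = (720 - 26^2)/1 = 44/1 = 44, a_1 = floor((26 + 26)/44) = 1.
  m_2 = 44*1 - 26 = 18, d_2 = (720 - 18^2)/44 = 396/44 = 9, a_2 = floor((26 + 18)/9) = 4.
  m_3 = 9*4 - 18 = 18, d_3 = (720 - 18^2)/9 = 396/9 = 44, a_3 = floor((26 + 18)/44) = 1.
  m_4 = 44*1 - 18 = 26, d_4 = (720 - 26^2)/44 = 44/44 = 1, a_4 = floor((26 + 26)/1) = 52.
  m_5 = 1*52 - 26 = 26, d_5 = (720 - 26^2)/1 = 44/1 = 44: (m_5, d_5) = (m_1, d_1) = (26, 44), so from here the quotients repeat a_1, ..., a_4; the period length is 4.
Hence the expansion of sqrt(720) is a_0 = 26 followed by the repeating block 1, 4, 1, 52 (period 4).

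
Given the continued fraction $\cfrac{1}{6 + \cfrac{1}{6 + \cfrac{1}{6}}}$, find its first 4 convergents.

0/1, 1/6, 6/37, 37/228

Using the convergent recurrence p_i = a_i*p_{i-1} + p_{i-2}, q_i = a_i*q_{i-1} + q_{i-2} with p_{-2}=0, p_{-1}=1, q_{-2}=1, q_{-1}=0:
  i=0: a_0=0, p_0 = 0*1 + 0 = 0, q_0 = 0*0 + 1 = 1.
  i=1: a_1=6, p_1 = 6*0 + 1 = 1, q_1 = 6*1 + 0 = 6.
  i=2: a_2=6, p_2 = 6*1 + 0 = 6, q_2 = 6*6 + 1 = 37.
  i=3: a_3=6, p_3 = 6*6 + 1 = 37, q_3 = 6*37 + 6 = 228.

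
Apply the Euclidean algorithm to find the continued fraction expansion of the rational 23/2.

Run the Euclidean algorithm on 23 and 2; the successive quotients are the partial quotients a_0, a_1, ... (each step inverts the fractional part left over by the previous one):
  23 = 11*2 + 1, so a_0 = 11.
  2 = 2*1 + 0, so a_1 = 2.
The remainder reaches 0 after 2 divisions, so the expansion has 2 partial quotients, read off in order.

[11; 2]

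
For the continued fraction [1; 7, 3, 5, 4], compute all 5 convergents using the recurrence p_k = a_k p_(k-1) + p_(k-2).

1/1, 8/7, 25/22, 133/117, 557/490

Using the convergent recurrence p_i = a_i*p_{i-1} + p_{i-2}, q_i = a_i*q_{i-1} + q_{i-2} with p_{-2}=0, p_{-1}=1, q_{-2}=1, q_{-1}=0:
  i=0: a_0=1, p_0 = 1*1 + 0 = 1, q_0 = 1*0 + 1 = 1.
  i=1: a_1=7, p_1 = 7*1 + 1 = 8, q_1 = 7*1 + 0 = 7.
  i=2: a_2=3, p_2 = 3*8 + 1 = 25, q_2 = 3*7 + 1 = 22.
  i=3: a_3=5, p_3 = 5*25 + 8 = 133, q_3 = 5*22 + 7 = 117.
  i=4: a_4=4, p_4 = 4*133 + 25 = 557, q_4 = 4*117 + 22 = 490.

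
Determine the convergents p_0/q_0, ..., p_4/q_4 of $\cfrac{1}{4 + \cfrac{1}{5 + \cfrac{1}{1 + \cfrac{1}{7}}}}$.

0/1, 1/4, 5/21, 6/25, 47/196

Using the convergent recurrence p_i = a_i*p_{i-1} + p_{i-2}, q_i = a_i*q_{i-1} + q_{i-2} with p_{-2}=0, p_{-1}=1, q_{-2}=1, q_{-1}=0:
  i=0: a_0=0, p_0 = 0*1 + 0 = 0, q_0 = 0*0 + 1 = 1.
  i=1: a_1=4, p_1 = 4*0 + 1 = 1, q_1 = 4*1 + 0 = 4.
  i=2: a_2=5, p_2 = 5*1 + 0 = 5, q_2 = 5*4 + 1 = 21.
  i=3: a_3=1, p_3 = 1*5 + 1 = 6, q_3 = 1*21 + 4 = 25.
  i=4: a_4=7, p_4 = 7*6 + 5 = 47, q_4 = 7*25 + 21 = 196.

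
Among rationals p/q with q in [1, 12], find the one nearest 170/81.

Expand x = 170/81 as a continued fraction with the Euclidean algorithm:
  170 = 2*81 + 8, so a_0 = 2.
  81 = 10*8 + 1, so a_1 = 10.
  8 = 8*1 + 0, so a_2 = 8.
so x = [2; 10, 8].
Convergents (p_i = a_i*p_{i-1} + p_{i-2}, q_i = a_i*q_{i-1} + q_{i-2} with p_{-2}=0, p_{-1}=1, q_{-2}=1, q_{-1}=0), until the denominator exceeds 12:
  i=0: a_0=2, p_0 = 2*1 + 0 = 2, q_0 = 2*0 + 1 = 1.
  i=1: a_1=10, p_1 = 10*2 + 1 = 21, q_1 = 10*1 + 0 = 10.
  i=2: a_2=8, p_2 = 8*21 + 2 = 170, q_2 = 8*10 + 1 = 81.
q_2 = 81 > 12, so the last convergent with denominator <= 12 is p_1/q_1 = 21/10.
The closest fraction with denominator <= 12 is either p_1/q_1 or the intermediate fraction (k*p_1 + p_0)/(k*q_1 + q_0) with the largest k >= 1 whose denominator stays <= 12; these approach x as k grows, and every other convergent or intermediate fraction in range is farther away.
Largest k: floor((12 - q_0)/q_1) = floor((12 - 1)/10) = 1.
That gives (1*21 + 2)/(1*10 + 1) = 23/11.
Compare the errors: |x - 21/10| = |170*10 - 21*81|/(81*10) = 1/810, and |x - 23/11| = |170*11 - 23*81|/(81*11) = 7/891.
Cross-multiplying, 1*891 = 891 < 5670 = 7*810, so 1/810 is smaller: the convergent 21/10 is closer to x than 23/11.

21/10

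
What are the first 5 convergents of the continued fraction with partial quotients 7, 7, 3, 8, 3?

Using the convergent recurrence p_i = a_i*p_{i-1} + p_{i-2}, q_i = a_i*q_{i-1} + q_{i-2} with p_{-2}=0, p_{-1}=1, q_{-2}=1, q_{-1}=0:
  i=0: a_0=7, p_0 = 7*1 + 0 = 7, q_0 = 7*0 + 1 = 1.
  i=1: a_1=7, p_1 = 7*7 + 1 = 50, q_1 = 7*1 + 0 = 7.
  i=2: a_2=3, p_2 = 3*50 + 7 = 157, q_2 = 3*7 + 1 = 22.
  i=3: a_3=8, p_3 = 8*157 + 50 = 1306, q_3 = 8*22 + 7 = 183.
  i=4: a_4=3, p_4 = 3*1306 + 157 = 4075, q_4 = 3*183 + 22 = 571.

7/1, 50/7, 157/22, 1306/183, 4075/571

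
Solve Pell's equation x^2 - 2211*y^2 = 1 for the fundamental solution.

First expand sqrt(2211) as a continued fraction. With x_i = (sqrt(2211) + m_i)/d_i and (m_0, d_0) = (0, 1): a_0 = floor(sqrt(2211)) = 47, since 47^2 = 2209 <= 2211 < 2304 = 48^2.
Iterate m_{i+1} = d_i*a_i - m_i, d_{i+1} = (2211 - m_{i+1}^2)/d_i, a_{i+1} = floor((a_0 + m_{i+1})/d_{i+1}):
  m_1 = 1*47 - 0 = 47, d_1 = (2211 - 47^2)/1 = 2/1 = 2, a_1 = floor((47 + 47)/2) = 47.
  m_2 = 2*47 - 47 = 47, d_2 = (2211 - 47^2)/2 = 2/2 = 1, a_2 = floor((47 + 47)/1) = 94.
  m_3 = 1*94 - 47 = 47, d_3 = (2211 - 47^2)/1 = 2/1 = 2: (m_3, d_3) = (m_1, d_1) = (47, 2), so from here the quotients repeat a_1, a_2; the period length is 2.
So sqrt(2211) = [47; (47, 94)] with period length k = 2.
k is even, so the fundamental solution of x^2 - 2211y^2 = 1 is (p_{k-1}, q_{k-1}) = (p_1, q_1); compute convergents through index 1.
Convergents (p_i = a_i*p_{i-1} + p_{i-2}, q_i = a_i*q_{i-1} + q_{i-2} with p_{-2}=0, p_{-1}=1, q_{-2}=1, q_{-1}=0):
  i=0: a_0=47, p_0 = 47*1 + 0 = 47, q_0 = 47*0 + 1 = 1.
  i=1: a_1=47, p_1 = 47*47 + 1 = 2210, q_1 = 47*1 + 0 = 47.
Check: 2210^2 - 2211*47^2 = 4884100 - 4884099 = 1, so (x, y) = (2210, 47) solves the equation, and by the theorem it is the least positive solution.

(x, y) = (2210, 47)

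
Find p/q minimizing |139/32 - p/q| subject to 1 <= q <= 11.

13/3

Expand x = 139/32 as a continued fraction with the Euclidean algorithm:
  139 = 4*32 + 11, so a_0 = 4.
  32 = 2*11 + 10, so a_1 = 2.
  11 = 1*10 + 1, so a_2 = 1.
  10 = 10*1 + 0, so a_3 = 10.
so x = [4; 2, 1, 10].
Convergents (p_i = a_i*p_{i-1} + p_{i-2}, q_i = a_i*q_{i-1} + q_{i-2} with p_{-2}=0, p_{-1}=1, q_{-2}=1, q_{-1}=0), until the denominator exceeds 11:
  i=0: a_0=4, p_0 = 4*1 + 0 = 4, q_0 = 4*0 + 1 = 1.
  i=1: a_1=2, p_1 = 2*4 + 1 = 9, q_1 = 2*1 + 0 = 2.
  i=2: a_2=1, p_2 = 1*9 + 4 = 13, q_2 = 1*2 + 1 = 3.
  i=3: a_3=10, p_3 = 10*13 + 9 = 139, q_3 = 10*3 + 2 = 32.
q_3 = 32 > 11, so the last convergent with denominator <= 11 is p_2/q_2 = 13/3.
The closest fraction with denominator <= 11 is either p_2/q_2 or the intermediate fraction (k*p_2 + p_1)/(k*q_2 + q_1) with the largest k >= 1 whose denominator stays <= 11; these approach x as k grows, and every other convergent or intermediate fraction in range is farther away.
Largest k: floor((11 - q_1)/q_2) = floor((11 - 2)/3) = 3.
That gives (3*13 + 9)/(3*3 + 2) = 48/11.
Compare the errors: |x - 13/3| = |139*3 - 13*32|/(32*3) = 1/96, and |x - 48/11| = |139*11 - 48*32|/(32*11) = 7/352.
Cross-multiplying, 1*352 = 352 < 672 = 7*96, so 1/96 is smaller: the convergent 13/3 is closer to x than 48/11.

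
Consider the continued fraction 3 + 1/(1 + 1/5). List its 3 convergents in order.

Using the convergent recurrence p_i = a_i*p_{i-1} + p_{i-2}, q_i = a_i*q_{i-1} + q_{i-2} with p_{-2}=0, p_{-1}=1, q_{-2}=1, q_{-1}=0:
  i=0: a_0=3, p_0 = 3*1 + 0 = 3, q_0 = 3*0 + 1 = 1.
  i=1: a_1=1, p_1 = 1*3 + 1 = 4, q_1 = 1*1 + 0 = 1.
  i=2: a_2=5, p_2 = 5*4 + 3 = 23, q_2 = 5*1 + 1 = 6.

3/1, 4/1, 23/6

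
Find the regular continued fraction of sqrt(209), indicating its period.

[14; (2, 5, 3, 2, 3, 5, 2, 28)]

Write x_i = (sqrt(209) + m_i)/d_i with (m_0, d_0) = (0, 1). a_0 = floor(sqrt(209)) = 14, since 14^2 = 196 <= 209 < 225 = 15^2.
Iterate m_{i+1} = d_i*a_i - m_i, d_{i+1} = (209 - m_{i+1}^2)/d_i, a_{i+1} = floor((a_0 + m_{i+1})/d_{i+1}):
  m_1 = 1*14 - 0 = 14, d_1 = (209 - 14^2)/1 = 13/1 = 13, a_1 = floor((14 + 14)/13) = 2.
  m_2 = 13*2 - 14 = 12, d_2 = (209 - 12^2)/13 = 65/13 = 5, a_2 = floor((14 + 12)/5) = 5.
  m_3 = 5*5 - 12 = 13, d_3 = (209 - 13^2)/5 = 40/5 = 8, a_3 = floor((14 + 13)/8) = 3.
  m_4 = 8*3 - 13 = 11, d_4 = (209 - 11^2)/8 = 88/8 = 11, a_4 = floor((14 + 11)/11) = 2.
  m_5 = 11*2 - 11 = 11, d_5 = (209 - 11^2)/11 = 88/11 = 8, a_5 = floor((14 + 11)/8) = 3.
  m_6 = 8*3 - 11 = 13, d_6 = (209 - 13^2)/8 = 40/8 = 5, a_6 = floor((14 + 13)/5) = 5.
  m_7 = 5*5 - 13 = 12, d_7 = (209 - 12^2)/5 = 65/5 = 13, a_7 = floor((14 + 12)/13) = 2.
  m_8 = 13*2 - 12 = 14, d_8 = (209 - 14^2)/13 = 13/13 = 1, a_8 = floor((14 + 14)/1) = 28.
  m_9 = 1*28 - 14 = 14, d_9 = (209 - 14^2)/1 = 13/1 = 13: (m_9, d_9) = (m_1, d_1) = (14, 13), so from here the quotients repeat a_1, ..., a_8; the period length is 8.
Hence the expansion of sqrt(209) is a_0 = 14 followed by the repeating block 2, 5, 3, 2, 3, 5, 2, 28 (period 8).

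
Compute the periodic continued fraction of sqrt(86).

Write x_i = (sqrt(86) + m_i)/d_i with (m_0, d_0) = (0, 1). a_0 = floor(sqrt(86)) = 9, since 9^2 = 81 <= 86 < 100 = 10^2.
Iterate m_{i+1} = d_i*a_i - m_i, d_{i+1} = (86 - m_{i+1}^2)/d_i, a_{i+1} = floor((a_0 + m_{i+1})/d_{i+1}):
  m_1 = 1*9 - 0 = 9, d_1 = (86 - 9^2)/1 = 5/1 = 5, a_1 = floor((9 + 9)/5) = 3.
  m_2 = 5*3 - 9 = 6, d_2 = (86 - 6^2)/5 = 50/5 = 10, a_2 = floor((9 + 6)/10) = 1.
  m_3 = 10*1 - 6 = 4, d_3 = (86 - 4^2)/10 = 70/10 = 7, a_3 = floor((9 + 4)/7) = 1.
  m_4 = 7*1 - 4 = 3, d_4 = (86 - 3^2)/7 = 77/7 = 11, a_4 = floor((9 + 3)/11) = 1.
  m_5 = 11*1 - 3 = 8, d_5 = (86 - 8^2)/11 = 22/11 = 2, a_5 = floor((9 + 8)/2) = 8.
  m_6 = 2*8 - 8 = 8, d_6 = (86 - 8^2)/2 = 22/2 = 11, a_6 = floor((9 + 8)/11) = 1.
  m_7 = 11*1 - 8 = 3, d_7 = (86 - 3^2)/11 = 77/11 = 7, a_7 = floor((9 + 3)/7) = 1.
  m_8 = 7*1 - 3 = 4, d_8 = (86 - 4^2)/7 = 70/7 = 10, a_8 = floor((9 + 4)/10) = 1.
  m_9 = 10*1 - 4 = 6, d_9 = (86 - 6^2)/10 = 50/10 = 5, a_9 = floor((9 + 6)/5) = 3.
  m_10 = 5*3 - 6 = 9, d_10 = (86 - 9^2)/5 = 5/5 = 1, a_10 = floor((9 + 9)/1) = 18.
  m_11 = 1*18 - 9 = 9, d_11 = (86 - 9^2)/1 = 5/1 = 5: (m_11, d_11) = (m_1, d_1) = (9, 5), so from here the quotients repeat a_1, ..., a_10; the period length is 10.
Hence the expansion of sqrt(86) is a_0 = 9 followed by the repeating block 3, 1, 1, 1, 8, 1, 1, 1, 3, 18 (period 10).

[9; (3, 1, 1, 1, 8, 1, 1, 1, 3, 18)]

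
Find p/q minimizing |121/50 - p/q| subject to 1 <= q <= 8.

17/7

Expand x = 121/50 as a continued fraction with the Euclidean algorithm:
  121 = 2*50 + 21, so a_0 = 2.
  50 = 2*21 + 8, so a_1 = 2.
  21 = 2*8 + 5, so a_2 = 2.
  8 = 1*5 + 3, so a_3 = 1.
  5 = 1*3 + 2, so a_4 = 1.
  3 = 1*2 + 1, so a_5 = 1.
  2 = 2*1 + 0, so a_6 = 2.
so x = [2; 2, 2, 1, 1, 1, 2].
Convergents (p_i = a_i*p_{i-1} + p_{i-2}, q_i = a_i*q_{i-1} + q_{i-2} with p_{-2}=0, p_{-1}=1, q_{-2}=1, q_{-1}=0), until the denominator exceeds 8:
  i=0: a_0=2, p_0 = 2*1 + 0 = 2, q_0 = 2*0 + 1 = 1.
  i=1: a_1=2, p_1 = 2*2 + 1 = 5, q_1 = 2*1 + 0 = 2.
  i=2: a_2=2, p_2 = 2*5 + 2 = 12, q_2 = 2*2 + 1 = 5.
  i=3: a_3=1, p_3 = 1*12 + 5 = 17, q_3 = 1*5 + 2 = 7.
  i=4: a_4=1, p_4 = 1*17 + 12 = 29, q_4 = 1*7 + 5 = 12.
q_4 = 12 > 8, so the last convergent with denominator <= 8 is p_3/q_3 = 17/7.
The closest fraction with denominator <= 8 is either p_3/q_3 or the intermediate fraction (k*p_3 + p_2)/(k*q_3 + q_2) with the largest k >= 1 whose denominator stays <= 8; these approach x as k grows, and every other convergent or intermediate fraction in range is farther away.
Largest k: floor((8 - q_2)/q_3) = floor((8 - 5)/7) = 0.
Since k = 0, no intermediate fraction beyond p_3/q_3 has denominator <= 8, so the convergent 17/7 is the closest (its error is |121*7 - 17*50|/(50*7) = 3/350).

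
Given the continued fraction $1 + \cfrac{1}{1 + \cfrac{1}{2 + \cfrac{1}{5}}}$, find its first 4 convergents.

Using the convergent recurrence p_i = a_i*p_{i-1} + p_{i-2}, q_i = a_i*q_{i-1} + q_{i-2} with p_{-2}=0, p_{-1}=1, q_{-2}=1, q_{-1}=0:
  i=0: a_0=1, p_0 = 1*1 + 0 = 1, q_0 = 1*0 + 1 = 1.
  i=1: a_1=1, p_1 = 1*1 + 1 = 2, q_1 = 1*1 + 0 = 1.
  i=2: a_2=2, p_2 = 2*2 + 1 = 5, q_2 = 2*1 + 1 = 3.
  i=3: a_3=5, p_3 = 5*5 + 2 = 27, q_3 = 5*3 + 1 = 16.

1/1, 2/1, 5/3, 27/16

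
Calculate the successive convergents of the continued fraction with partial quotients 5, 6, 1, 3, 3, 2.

5/1, 31/6, 36/7, 139/27, 453/88, 1045/203

Using the convergent recurrence p_i = a_i*p_{i-1} + p_{i-2}, q_i = a_i*q_{i-1} + q_{i-2} with p_{-2}=0, p_{-1}=1, q_{-2}=1, q_{-1}=0:
  i=0: a_0=5, p_0 = 5*1 + 0 = 5, q_0 = 5*0 + 1 = 1.
  i=1: a_1=6, p_1 = 6*5 + 1 = 31, q_1 = 6*1 + 0 = 6.
  i=2: a_2=1, p_2 = 1*31 + 5 = 36, q_2 = 1*6 + 1 = 7.
  i=3: a_3=3, p_3 = 3*36 + 31 = 139, q_3 = 3*7 + 6 = 27.
  i=4: a_4=3, p_4 = 3*139 + 36 = 453, q_4 = 3*27 + 7 = 88.
  i=5: a_5=2, p_5 = 2*453 + 139 = 1045, q_5 = 2*88 + 27 = 203.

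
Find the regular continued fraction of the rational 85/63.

Run the Euclidean algorithm on 85 and 63; the successive quotients are the partial quotients a_0, a_1, ... (each step inverts the fractional part left over by the previous one):
  85 = 1*63 + 22, so a_0 = 1.
  63 = 2*22 + 19, so a_1 = 2.
  22 = 1*19 + 3, so a_2 = 1.
  19 = 6*3 + 1, so a_3 = 6.
  3 = 3*1 + 0, so a_4 = 3.
The remainder reaches 0 after 5 divisions, so the expansion has 5 partial quotients, read off in order.

[1; 2, 1, 6, 3]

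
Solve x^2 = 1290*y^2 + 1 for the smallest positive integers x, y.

(x, y) = (431, 12)

First expand sqrt(1290) as a continued fraction. With x_i = (sqrt(1290) + m_i)/d_i and (m_0, d_0) = (0, 1): a_0 = floor(sqrt(1290)) = 35, since 35^2 = 1225 <= 1290 < 1296 = 36^2.
Iterate m_{i+1} = d_i*a_i - m_i, d_{i+1} = (1290 - m_{i+1}^2)/d_i, a_{i+1} = floor((a_0 + m_{i+1})/d_{i+1}):
  m_1 = 1*35 - 0 = 35, d_1 = (1290 - 35^2)/1 = 65/1 = 65, a_1 = floor((35 + 35)/65) = 1.
  m_2 = 65*1 - 35 = 30, d_2 = (1290 - 30^2)/65 = 390/65 = 6, a_2 = floor((35 + 30)/6) = 10.
  m_3 = 6*10 - 30 = 30, d_3 = (1290 - 30^2)/6 = 390/6 = 65, a_3 = floor((35 + 30)/65) = 1.
  m_4 = 65*1 - 30 = 35, d_4 = (1290 - 35^2)/65 = 65/65 = 1, a_4 = floor((35 + 35)/1) = 70.
  m_5 = 1*70 - 35 = 35, d_5 = (1290 - 35^2)/1 = 65/1 = 65: (m_5, d_5) = (m_1, d_1) = (35, 65), so from here the quotients repeat a_1, ..., a_4; the period length is 4.
So sqrt(1290) = [35; (1, 10, 1, 70)] with period length k = 4.
k is even, so the fundamental solution of x^2 - 1290y^2 = 1 is (p_{k-1}, q_{k-1}) = (p_3, q_3); compute convergents through index 3.
Convergents (p_i = a_i*p_{i-1} + p_{i-2}, q_i = a_i*q_{i-1} + q_{i-2} with p_{-2}=0, p_{-1}=1, q_{-2}=1, q_{-1}=0):
  i=0: a_0=35, p_0 = 35*1 + 0 = 35, q_0 = 35*0 + 1 = 1.
  i=1: a_1=1, p_1 = 1*35 + 1 = 36, q_1 = 1*1 + 0 = 1.
  i=2: a_2=10, p_2 = 10*36 + 35 = 395, q_2 = 10*1 + 1 = 11.
  i=3: a_3=1, p_3 = 1*395 + 36 = 431, q_3 = 1*11 + 1 = 12.
Check: 431^2 - 1290*12^2 = 185761 - 185760 = 1, so (x, y) = (431, 12) solves the equation, and by the theorem it is the least positive solution.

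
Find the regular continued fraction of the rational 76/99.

[0; 1, 3, 3, 3, 2]

Run the Euclidean algorithm on 76 and 99; the successive quotients are the partial quotients a_0, a_1, ... (each step inverts the fractional part left over by the previous one):
  76 = 0*99 + 76, so a_0 = 0.
  99 = 1*76 + 23, so a_1 = 1.
  76 = 3*23 + 7, so a_2 = 3.
  23 = 3*7 + 2, so a_3 = 3.
  7 = 3*2 + 1, so a_4 = 3.
  2 = 2*1 + 0, so a_5 = 2.
The remainder reaches 0 after 6 divisions, so the expansion has 6 partial quotients, read off in order.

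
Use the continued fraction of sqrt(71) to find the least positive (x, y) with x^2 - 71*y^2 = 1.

(x, y) = (3480, 413)

First expand sqrt(71) as a continued fraction. With x_i = (sqrt(71) + m_i)/d_i and (m_0, d_0) = (0, 1): a_0 = floor(sqrt(71)) = 8, since 8^2 = 64 <= 71 < 81 = 9^2.
Iterate m_{i+1} = d_i*a_i - m_i, d_{i+1} = (71 - m_{i+1}^2)/d_i, a_{i+1} = floor((a_0 + m_{i+1})/d_{i+1}):
  m_1 = 1*8 - 0 = 8, d_1 = (71 - 8^2)/1 = 7/1 = 7, a_1 = floor((8 + 8)/7) = 2.
  m_2 = 7*2 - 8 = 6, d_2 = (71 - 6^2)/7 = 35/7 = 5, a_2 = floor((8 + 6)/5) = 2.
  m_3 = 5*2 - 6 = 4, d_3 = (71 - 4^2)/5 = 55/5 = 11, a_3 = floor((8 + 4)/11) = 1.
  m_4 = 11*1 - 4 = 7, d_4 = (71 - 7^2)/11 = 22/11 = 2, a_4 = floor((8 + 7)/2) = 7.
  m_5 = 2*7 - 7 = 7, d_5 = (71 - 7^2)/2 = 22/2 = 11, a_5 = floor((8 + 7)/11) = 1.
  m_6 = 11*1 - 7 = 4, d_6 = (71 - 4^2)/11 = 55/11 = 5, a_6 = floor((8 + 4)/5) = 2.
  m_7 = 5*2 - 4 = 6, d_7 = (71 - 6^2)/5 = 35/5 = 7, a_7 = floor((8 + 6)/7) = 2.
  m_8 = 7*2 - 6 = 8, d_8 = (71 - 8^2)/7 = 7/7 = 1, a_8 = floor((8 + 8)/1) = 16.
  m_9 = 1*16 - 8 = 8, d_9 = (71 - 8^2)/1 = 7/1 = 7: (m_9, d_9) = (m_1, d_1) = (8, 7), so from here the quotients repeat a_1, ..., a_8; the period length is 8.
So sqrt(71) = [8; (2, 2, 1, 7, 1, 2, 2, 16)] with period length k = 8.
k is even, so the fundamental solution of x^2 - 71y^2 = 1 is (p_{k-1}, q_{k-1}) = (p_7, q_7); compute convergents through index 7.
Convergents (p_i = a_i*p_{i-1} + p_{i-2}, q_i = a_i*q_{i-1} + q_{i-2} with p_{-2}=0, p_{-1}=1, q_{-2}=1, q_{-1}=0):
  i=0: a_0=8, p_0 = 8*1 + 0 = 8, q_0 = 8*0 + 1 = 1.
  i=1: a_1=2, p_1 = 2*8 + 1 = 17, q_1 = 2*1 + 0 = 2.
  i=2: a_2=2, p_2 = 2*17 + 8 = 42, q_2 = 2*2 + 1 = 5.
  i=3: a_3=1, p_3 = 1*42 + 17 = 59, q_3 = 1*5 + 2 = 7.
  i=4: a_4=7, p_4 = 7*59 + 42 = 455, q_4 = 7*7 + 5 = 54.
  i=5: a_5=1, p_5 = 1*455 + 59 = 514, q_5 = 1*54 + 7 = 61.
  i=6: a_6=2, p_6 = 2*514 + 455 = 1483, q_6 = 2*61 + 54 = 176.
  i=7: a_7=2, p_7 = 2*1483 + 514 = 3480, q_7 = 2*176 + 61 = 413.
Check: 3480^2 - 71*413^2 = 12110400 - 12110399 = 1, so (x, y) = (3480, 413) solves the equation, and by the theorem it is the least positive solution.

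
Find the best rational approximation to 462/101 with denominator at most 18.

Expand x = 462/101 as a continued fraction with the Euclidean algorithm:
  462 = 4*101 + 58, so a_0 = 4.
  101 = 1*58 + 43, so a_1 = 1.
  58 = 1*43 + 15, so a_2 = 1.
  43 = 2*15 + 13, so a_3 = 2.
  15 = 1*13 + 2, so a_4 = 1.
  13 = 6*2 + 1, so a_5 = 6.
  2 = 2*1 + 0, so a_6 = 2.
so x = [4; 1, 1, 2, 1, 6, 2].
Convergents (p_i = a_i*p_{i-1} + p_{i-2}, q_i = a_i*q_{i-1} + q_{i-2} with p_{-2}=0, p_{-1}=1, q_{-2}=1, q_{-1}=0), until the denominator exceeds 18:
  i=0: a_0=4, p_0 = 4*1 + 0 = 4, q_0 = 4*0 + 1 = 1.
  i=1: a_1=1, p_1 = 1*4 + 1 = 5, q_1 = 1*1 + 0 = 1.
  i=2: a_2=1, p_2 = 1*5 + 4 = 9, q_2 = 1*1 + 1 = 2.
  i=3: a_3=2, p_3 = 2*9 + 5 = 23, q_3 = 2*2 + 1 = 5.
  i=4: a_4=1, p_4 = 1*23 + 9 = 32, q_4 = 1*5 + 2 = 7.
  i=5: a_5=6, p_5 = 6*32 + 23 = 215, q_5 = 6*7 + 5 = 47.
q_5 = 47 > 18, so the last convergent with denominator <= 18 is p_4/q_4 = 32/7.
The closest fraction with denominator <= 18 is either p_4/q_4 or the intermediate fraction (k*p_4 + p_3)/(k*q_4 + q_3) with the largest k >= 1 whose denominator stays <= 18; these approach x as k grows, and every other convergent or intermediate fraction in range is farther away.
Largest k: floor((18 - q_3)/q_4) = floor((18 - 5)/7) = 1.
That gives (1*32 + 23)/(1*7 + 5) = 55/12.
Compare the errors: |x - 32/7| = |462*7 - 32*101|/(101*7) = 2/707, and |x - 55/12| = |462*12 - 55*101|/(101*12) = 11/1212.
Cross-multiplying, 2*1212 = 2424 < 7777 = 11*707, so 2/707 is smaller: the convergent 32/7 is closer to x than 55/12.

32/7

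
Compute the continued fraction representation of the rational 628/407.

Run the Euclidean algorithm on 628 and 407; the successive quotients are the partial quotients a_0, a_1, ... (each step inverts the fractional part left over by the previous one):
  628 = 1*407 + 221, so a_0 = 1.
  407 = 1*221 + 186, so a_1 = 1.
  221 = 1*186 + 35, so a_2 = 1.
  186 = 5*35 + 11, so a_3 = 5.
  35 = 3*11 + 2, so a_4 = 3.
  11 = 5*2 + 1, so a_5 = 5.
  2 = 2*1 + 0, so a_6 = 2.
The remainder reaches 0 after 7 divisions, so the expansion has 7 partial quotients, read off in order.

[1; 1, 1, 5, 3, 5, 2]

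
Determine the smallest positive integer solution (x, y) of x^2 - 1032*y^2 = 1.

First expand sqrt(1032) as a continued fraction. With x_i = (sqrt(1032) + m_i)/d_i and (m_0, d_0) = (0, 1): a_0 = floor(sqrt(1032)) = 32, since 32^2 = 1024 <= 1032 < 1089 = 33^2.
Iterate m_{i+1} = d_i*a_i - m_i, d_{i+1} = (1032 - m_{i+1}^2)/d_i, a_{i+1} = floor((a_0 + m_{i+1})/d_{i+1}):
  m_1 = 1*32 - 0 = 32, d_1 = (1032 - 32^2)/1 = 8/1 = 8, a_1 = floor((32 + 32)/8) = 8.
  m_2 = 8*8 - 32 = 32, d_2 = (1032 - 32^2)/8 = 8/8 = 1, a_2 = floor((32 + 32)/1) = 64.
  m_3 = 1*64 - 32 = 32, d_3 = (1032 - 32^2)/1 = 8/1 = 8: (m_3, d_3) = (m_1, d_1) = (32, 8), so from here the quotients repeat a_1, a_2; the period length is 2.
So sqrt(1032) = [32; (8, 64)] with period length k = 2.
k is even, so the fundamental solution of x^2 - 1032y^2 = 1 is (p_{k-1}, q_{k-1}) = (p_1, q_1); compute convergents through index 1.
Convergents (p_i = a_i*p_{i-1} + p_{i-2}, q_i = a_i*q_{i-1} + q_{i-2} with p_{-2}=0, p_{-1}=1, q_{-2}=1, q_{-1}=0):
  i=0: a_0=32, p_0 = 32*1 + 0 = 32, q_0 = 32*0 + 1 = 1.
  i=1: a_1=8, p_1 = 8*32 + 1 = 257, q_1 = 8*1 + 0 = 8.
Check: 257^2 - 1032*8^2 = 66049 - 66048 = 1, so (x, y) = (257, 8) solves the equation, and by the theorem it is the least positive solution.

(x, y) = (257, 8)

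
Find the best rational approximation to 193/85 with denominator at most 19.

25/11

Expand x = 193/85 as a continued fraction with the Euclidean algorithm:
  193 = 2*85 + 23, so a_0 = 2.
  85 = 3*23 + 16, so a_1 = 3.
  23 = 1*16 + 7, so a_2 = 1.
  16 = 2*7 + 2, so a_3 = 2.
  7 = 3*2 + 1, so a_4 = 3.
  2 = 2*1 + 0, so a_5 = 2.
so x = [2; 3, 1, 2, 3, 2].
Convergents (p_i = a_i*p_{i-1} + p_{i-2}, q_i = a_i*q_{i-1} + q_{i-2} with p_{-2}=0, p_{-1}=1, q_{-2}=1, q_{-1}=0), until the denominator exceeds 19:
  i=0: a_0=2, p_0 = 2*1 + 0 = 2, q_0 = 2*0 + 1 = 1.
  i=1: a_1=3, p_1 = 3*2 + 1 = 7, q_1 = 3*1 + 0 = 3.
  i=2: a_2=1, p_2 = 1*7 + 2 = 9, q_2 = 1*3 + 1 = 4.
  i=3: a_3=2, p_3 = 2*9 + 7 = 25, q_3 = 2*4 + 3 = 11.
  i=4: a_4=3, p_4 = 3*25 + 9 = 84, q_4 = 3*11 + 4 = 37.
q_4 = 37 > 19, so the last convergent with denominator <= 19 is p_3/q_3 = 25/11.
The closest fraction with denominator <= 19 is either p_3/q_3 or the intermediate fraction (k*p_3 + p_2)/(k*q_3 + q_2) with the largest k >= 1 whose denominator stays <= 19; these approach x as k grows, and every other convergent or intermediate fraction in range is farther away.
Largest k: floor((19 - q_2)/q_3) = floor((19 - 4)/11) = 1.
That gives (1*25 + 9)/(1*11 + 4) = 34/15.
Compare the errors: |x - 25/11| = |193*11 - 25*85|/(85*11) = 2/935, and |x - 34/15| = |193*15 - 34*85|/(85*15) = 5/1275.
Cross-multiplying, 2*1275 = 2550 < 4675 = 5*935, so 2/935 is smaller: the convergent 25/11 is closer to x than 34/15.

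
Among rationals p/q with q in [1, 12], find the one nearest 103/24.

Expand x = 103/24 as a continued fraction with the Euclidean algorithm:
  103 = 4*24 + 7, so a_0 = 4.
  24 = 3*7 + 3, so a_1 = 3.
  7 = 2*3 + 1, so a_2 = 2.
  3 = 3*1 + 0, so a_3 = 3.
so x = [4; 3, 2, 3].
Convergents (p_i = a_i*p_{i-1} + p_{i-2}, q_i = a_i*q_{i-1} + q_{i-2} with p_{-2}=0, p_{-1}=1, q_{-2}=1, q_{-1}=0), until the denominator exceeds 12:
  i=0: a_0=4, p_0 = 4*1 + 0 = 4, q_0 = 4*0 + 1 = 1.
  i=1: a_1=3, p_1 = 3*4 + 1 = 13, q_1 = 3*1 + 0 = 3.
  i=2: a_2=2, p_2 = 2*13 + 4 = 30, q_2 = 2*3 + 1 = 7.
  i=3: a_3=3, p_3 = 3*30 + 13 = 103, q_3 = 3*7 + 3 = 24.
q_3 = 24 > 12, so the last convergent with denominator <= 12 is p_2/q_2 = 30/7.
The closest fraction with denominator <= 12 is either p_2/q_2 or the intermediate fraction (k*p_2 + p_1)/(k*q_2 + q_1) with the largest k >= 1 whose denominator stays <= 12; these approach x as k grows, and every other convergent or intermediate fraction in range is farther away.
Largest k: floor((12 - q_1)/q_2) = floor((12 - 3)/7) = 1.
That gives (1*30 + 13)/(1*7 + 3) = 43/10.
Compare the errors: |x - 30/7| = |103*7 - 30*24|/(24*7) = 1/168, and |x - 43/10| = |103*10 - 43*24|/(24*10) = 2/240.
Cross-multiplying, 1*240 = 240 < 336 = 2*168, so 1/168 is smaller: the convergent 30/7 is closer to x than 43/10.

30/7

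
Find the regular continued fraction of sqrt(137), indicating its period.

Write x_i = (sqrt(137) + m_i)/d_i with (m_0, d_0) = (0, 1). a_0 = floor(sqrt(137)) = 11, since 11^2 = 121 <= 137 < 144 = 12^2.
Iterate m_{i+1} = d_i*a_i - m_i, d_{i+1} = (137 - m_{i+1}^2)/d_i, a_{i+1} = floor((a_0 + m_{i+1})/d_{i+1}):
  m_1 = 1*11 - 0 = 11, d_1 = (137 - 11^2)/1 = 16/1 = 16, a_1 = floor((11 + 11)/16) = 1.
  m_2 = 16*1 - 11 = 5, d_2 = (137 - 5^2)/16 = 112/16 = 7, a_2 = floor((11 + 5)/7) = 2.
  m_3 = 7*2 - 5 = 9, d_3 = (137 - 9^2)/7 = 56/7 = 8, a_3 = floor((11 + 9)/8) = 2.
  m_4 = 8*2 - 9 = 7, d_4 = (137 - 7^2)/8 = 88/8 = 11, a_4 = floor((11 + 7)/11) = 1.
  m_5 = 11*1 - 7 = 4, d_5 = (137 - 4^2)/11 = 121/11 = 11, a_5 = floor((11 + 4)/11) = 1.
  m_6 = 11*1 - 4 = 7, d_6 = (137 - 7^2)/11 = 88/11 = 8, a_6 = floor((11 + 7)/8) = 2.
  m_7 = 8*2 - 7 = 9, d_7 = (137 - 9^2)/8 = 56/8 = 7, a_7 = floor((11 + 9)/7) = 2.
  m_8 = 7*2 - 9 = 5, d_8 = (137 - 5^2)/7 = 112/7 = 16, a_8 = floor((11 + 5)/16) = 1.
  m_9 = 16*1 - 5 = 11, d_9 = (137 - 11^2)/16 = 16/16 = 1, a_9 = floor((11 + 11)/1) = 22.
  m_10 = 1*22 - 11 = 11, d_10 = (137 - 11^2)/1 = 16/1 = 16: (m_10, d_10) = (m_1, d_1) = (11, 16), so from here the quotients repeat a_1, ..., a_9; the period length is 9.
Hence the expansion of sqrt(137) is a_0 = 11 followed by the repeating block 1, 2, 2, 1, 1, 2, 2, 1, 22 (period 9).

[11; (1, 2, 2, 1, 1, 2, 2, 1, 22)]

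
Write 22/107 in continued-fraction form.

Run the Euclidean algorithm on 22 and 107; the successive quotients are the partial quotients a_0, a_1, ... (each step inverts the fractional part left over by the previous one):
  22 = 0*107 + 22, so a_0 = 0.
  107 = 4*22 + 19, so a_1 = 4.
  22 = 1*19 + 3, so a_2 = 1.
  19 = 6*3 + 1, so a_3 = 6.
  3 = 3*1 + 0, so a_4 = 3.
The remainder reaches 0 after 5 divisions, so the expansion has 5 partial quotients, read off in order.

[0; 4, 1, 6, 3]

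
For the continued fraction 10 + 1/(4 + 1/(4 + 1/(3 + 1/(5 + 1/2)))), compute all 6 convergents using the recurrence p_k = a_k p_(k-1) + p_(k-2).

10/1, 41/4, 174/17, 563/55, 2989/292, 6541/639

Using the convergent recurrence p_i = a_i*p_{i-1} + p_{i-2}, q_i = a_i*q_{i-1} + q_{i-2} with p_{-2}=0, p_{-1}=1, q_{-2}=1, q_{-1}=0:
  i=0: a_0=10, p_0 = 10*1 + 0 = 10, q_0 = 10*0 + 1 = 1.
  i=1: a_1=4, p_1 = 4*10 + 1 = 41, q_1 = 4*1 + 0 = 4.
  i=2: a_2=4, p_2 = 4*41 + 10 = 174, q_2 = 4*4 + 1 = 17.
  i=3: a_3=3, p_3 = 3*174 + 41 = 563, q_3 = 3*17 + 4 = 55.
  i=4: a_4=5, p_4 = 5*563 + 174 = 2989, q_4 = 5*55 + 17 = 292.
  i=5: a_5=2, p_5 = 2*2989 + 563 = 6541, q_5 = 2*292 + 55 = 639.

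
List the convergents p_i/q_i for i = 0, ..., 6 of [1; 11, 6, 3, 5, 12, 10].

1/1, 12/11, 73/67, 231/212, 1228/1127, 14967/13736, 150898/138487

Using the convergent recurrence p_i = a_i*p_{i-1} + p_{i-2}, q_i = a_i*q_{i-1} + q_{i-2} with p_{-2}=0, p_{-1}=1, q_{-2}=1, q_{-1}=0:
  i=0: a_0=1, p_0 = 1*1 + 0 = 1, q_0 = 1*0 + 1 = 1.
  i=1: a_1=11, p_1 = 11*1 + 1 = 12, q_1 = 11*1 + 0 = 11.
  i=2: a_2=6, p_2 = 6*12 + 1 = 73, q_2 = 6*11 + 1 = 67.
  i=3: a_3=3, p_3 = 3*73 + 12 = 231, q_3 = 3*67 + 11 = 212.
  i=4: a_4=5, p_4 = 5*231 + 73 = 1228, q_4 = 5*212 + 67 = 1127.
  i=5: a_5=12, p_5 = 12*1228 + 231 = 14967, q_5 = 12*1127 + 212 = 13736.
  i=6: a_6=10, p_6 = 10*14967 + 1228 = 150898, q_6 = 10*13736 + 1127 = 138487.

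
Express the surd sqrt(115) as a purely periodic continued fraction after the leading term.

Write x_i = (sqrt(115) + m_i)/d_i with (m_0, d_0) = (0, 1). a_0 = floor(sqrt(115)) = 10, since 10^2 = 100 <= 115 < 121 = 11^2.
Iterate m_{i+1} = d_i*a_i - m_i, d_{i+1} = (115 - m_{i+1}^2)/d_i, a_{i+1} = floor((a_0 + m_{i+1})/d_{i+1}):
  m_1 = 1*10 - 0 = 10, d_1 = (115 - 10^2)/1 = 15/1 = 15, a_1 = floor((10 + 10)/15) = 1.
  m_2 = 15*1 - 10 = 5, d_2 = (115 - 5^2)/15 = 90/15 = 6, a_2 = floor((10 + 5)/6) = 2.
  m_3 = 6*2 - 5 = 7, d_3 = (115 - 7^2)/6 = 66/6 = 11, a_3 = floor((10 + 7)/11) = 1.
  m_4 = 11*1 - 7 = 4, d_4 = (115 - 4^2)/11 = 99/11 = 9, a_4 = floor((10 + 4)/9) = 1.
  m_5 = 9*1 - 4 = 5, d_5 = (115 - 5^2)/9 = 90/9 = 10, a_5 = floor((10 + 5)/10) = 1.
  m_6 = 10*1 - 5 = 5, d_6 = (115 - 5^2)/10 = 90/10 = 9, a_6 = floor((10 + 5)/9) = 1.
  m_7 = 9*1 - 5 = 4, d_7 = (115 - 4^2)/9 = 99/9 = 11, a_7 = floor((10 + 4)/11) = 1.
  m_8 = 11*1 - 4 = 7, d_8 = (115 - 7^2)/11 = 66/11 = 6, a_8 = floor((10 + 7)/6) = 2.
  m_9 = 6*2 - 7 = 5, d_9 = (115 - 5^2)/6 = 90/6 = 15, a_9 = floor((10 + 5)/15) = 1.
  m_10 = 15*1 - 5 = 10, d_10 = (115 - 10^2)/15 = 15/15 = 1, a_10 = floor((10 + 10)/1) = 20.
  m_11 = 1*20 - 10 = 10, d_11 = (115 - 10^2)/1 = 15/1 = 15: (m_11, d_11) = (m_1, d_1) = (10, 15), so from here the quotients repeat a_1, ..., a_10; the period length is 10.
Hence the expansion of sqrt(115) is a_0 = 10 followed by the repeating block 1, 2, 1, 1, 1, 1, 1, 2, 1, 20 (period 10).

[10; (1, 2, 1, 1, 1, 1, 1, 2, 1, 20)]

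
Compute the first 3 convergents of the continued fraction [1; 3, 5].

Using the convergent recurrence p_i = a_i*p_{i-1} + p_{i-2}, q_i = a_i*q_{i-1} + q_{i-2} with p_{-2}=0, p_{-1}=1, q_{-2}=1, q_{-1}=0:
  i=0: a_0=1, p_0 = 1*1 + 0 = 1, q_0 = 1*0 + 1 = 1.
  i=1: a_1=3, p_1 = 3*1 + 1 = 4, q_1 = 3*1 + 0 = 3.
  i=2: a_2=5, p_2 = 5*4 + 1 = 21, q_2 = 5*3 + 1 = 16.

1/1, 4/3, 21/16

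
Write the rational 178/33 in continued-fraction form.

Run the Euclidean algorithm on 178 and 33; the successive quotients are the partial quotients a_0, a_1, ... (each step inverts the fractional part left over by the previous one):
  178 = 5*33 + 13, so a_0 = 5.
  33 = 2*13 + 7, so a_1 = 2.
  13 = 1*7 + 6, so a_2 = 1.
  7 = 1*6 + 1, so a_3 = 1.
  6 = 6*1 + 0, so a_4 = 6.
The remainder reaches 0 after 5 divisions, so the expansion has 5 partial quotients, read off in order.

[5; 2, 1, 1, 6]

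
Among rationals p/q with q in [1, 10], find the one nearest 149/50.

Expand x = 149/50 as a continued fraction with the Euclidean algorithm:
  149 = 2*50 + 49, so a_0 = 2.
  50 = 1*49 + 1, so a_1 = 1.
  49 = 49*1 + 0, so a_2 = 49.
so x = [2; 1, 49].
Convergents (p_i = a_i*p_{i-1} + p_{i-2}, q_i = a_i*q_{i-1} + q_{i-2} with p_{-2}=0, p_{-1}=1, q_{-2}=1, q_{-1}=0), until the denominator exceeds 10:
  i=0: a_0=2, p_0 = 2*1 + 0 = 2, q_0 = 2*0 + 1 = 1.
  i=1: a_1=1, p_1 = 1*2 + 1 = 3, q_1 = 1*1 + 0 = 1.
  i=2: a_2=49, p_2 = 49*3 + 2 = 149, q_2 = 49*1 + 1 = 50.
q_2 = 50 > 10, so the last convergent with denominator <= 10 is p_1/q_1 = 3/1.
The closest fraction with denominator <= 10 is either p_1/q_1 or the intermediate fraction (k*p_1 + p_0)/(k*q_1 + q_0) with the largest k >= 1 whose denominator stays <= 10; these approach x as k grows, and every other convergent or intermediate fraction in range is farther away.
Largest k: floor((10 - q_0)/q_1) = floor((10 - 1)/1) = 9.
That gives (9*3 + 2)/(9*1 + 1) = 29/10.
Compare the errors: |x - 3/1| = |149*1 - 3*50|/(50*1) = 1/50, and |x - 29/10| = |149*10 - 29*50|/(50*10) = 40/500.
Cross-multiplying, 1*500 = 500 < 2000 = 40*50, so 1/50 is smaller: the convergent 3/1 is closer to x than 29/10.

3/1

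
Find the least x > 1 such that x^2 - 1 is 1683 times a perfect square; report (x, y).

First expand sqrt(1683) as a continued fraction. With x_i = (sqrt(1683) + m_i)/d_i and (m_0, d_0) = (0, 1): a_0 = floor(sqrt(1683)) = 41, since 41^2 = 1681 <= 1683 < 1764 = 42^2.
Iterate m_{i+1} = d_i*a_i - m_i, d_{i+1} = (1683 - m_{i+1}^2)/d_i, a_{i+1} = floor((a_0 + m_{i+1})/d_{i+1}):
  m_1 = 1*41 - 0 = 41, d_1 = (1683 - 41^2)/1 = 2/1 = 2, a_1 = floor((41 + 41)/2) = 41.
  m_2 = 2*41 - 41 = 41, d_2 = (1683 - 41^2)/2 = 2/2 = 1, a_2 = floor((41 + 41)/1) = 82.
  m_3 = 1*82 - 41 = 41, d_3 = (1683 - 41^2)/1 = 2/1 = 2: (m_3, d_3) = (m_1, d_1) = (41, 2), so from here the quotients repeat a_1, a_2; the period length is 2.
So sqrt(1683) = [41; (41, 82)] with period length k = 2.
k is even, so the fundamental solution of x^2 - 1683y^2 = 1 is (p_{k-1}, q_{k-1}) = (p_1, q_1); compute convergents through index 1.
Convergents (p_i = a_i*p_{i-1} + p_{i-2}, q_i = a_i*q_{i-1} + q_{i-2} with p_{-2}=0, p_{-1}=1, q_{-2}=1, q_{-1}=0):
  i=0: a_0=41, p_0 = 41*1 + 0 = 41, q_0 = 41*0 + 1 = 1.
  i=1: a_1=41, p_1 = 41*41 + 1 = 1682, q_1 = 41*1 + 0 = 41.
Check: 1682^2 - 1683*41^2 = 2829124 - 2829123 = 1, so (x, y) = (1682, 41) solves the equation, and by the theorem it is the least positive solution.

(x, y) = (1682, 41)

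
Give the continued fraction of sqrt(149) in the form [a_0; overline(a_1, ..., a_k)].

[12; overline(4, 1, 5, 3, 3, 5, 1, 4, 24)]

Write x_i = (sqrt(149) + m_i)/d_i with (m_0, d_0) = (0, 1). a_0 = floor(sqrt(149)) = 12, since 12^2 = 144 <= 149 < 169 = 13^2.
Iterate m_{i+1} = d_i*a_i - m_i, d_{i+1} = (149 - m_{i+1}^2)/d_i, a_{i+1} = floor((a_0 + m_{i+1})/d_{i+1}):
  m_1 = 1*12 - 0 = 12, d_1 = (149 - 12^2)/1 = 5/1 = 5, a_1 = floor((12 + 12)/5) = 4.
  m_2 = 5*4 - 12 = 8, d_2 = (149 - 8^2)/5 = 85/5 = 17, a_2 = floor((12 + 8)/17) = 1.
  m_3 = 17*1 - 8 = 9, d_3 = (149 - 9^2)/17 = 68/17 = 4, a_3 = floor((12 + 9)/4) = 5.
  m_4 = 4*5 - 9 = 11, d_4 = (149 - 11^2)/4 = 28/4 = 7, a_4 = floor((12 + 11)/7) = 3.
  m_5 = 7*3 - 11 = 10, d_5 = (149 - 10^2)/7 = 49/7 = 7, a_5 = floor((12 + 10)/7) = 3.
  m_6 = 7*3 - 10 = 11, d_6 = (149 - 11^2)/7 = 28/7 = 4, a_6 = floor((12 + 11)/4) = 5.
  m_7 = 4*5 - 11 = 9, d_7 = (149 - 9^2)/4 = 68/4 = 17, a_7 = floor((12 + 9)/17) = 1.
  m_8 = 17*1 - 9 = 8, d_8 = (149 - 8^2)/17 = 85/17 = 5, a_8 = floor((12 + 8)/5) = 4.
  m_9 = 5*4 - 8 = 12, d_9 = (149 - 12^2)/5 = 5/5 = 1, a_9 = floor((12 + 12)/1) = 24.
  m_10 = 1*24 - 12 = 12, d_10 = (149 - 12^2)/1 = 5/1 = 5: (m_10, d_10) = (m_1, d_1) = (12, 5), so from here the quotients repeat a_1, ..., a_9; the period length is 9.
Hence the expansion of sqrt(149) is a_0 = 12 followed by the repeating block 4, 1, 5, 3, 3, 5, 1, 4, 24 (period 9).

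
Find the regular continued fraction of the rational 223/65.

[3; 2, 3, 9]

Run the Euclidean algorithm on 223 and 65; the successive quotients are the partial quotients a_0, a_1, ... (each step inverts the fractional part left over by the previous one):
  223 = 3*65 + 28, so a_0 = 3.
  65 = 2*28 + 9, so a_1 = 2.
  28 = 3*9 + 1, so a_2 = 3.
  9 = 9*1 + 0, so a_3 = 9.
The remainder reaches 0 after 4 divisions, so the expansion has 4 partial quotients, read off in order.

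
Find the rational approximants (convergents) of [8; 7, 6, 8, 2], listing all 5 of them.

Using the convergent recurrence p_i = a_i*p_{i-1} + p_{i-2}, q_i = a_i*q_{i-1} + q_{i-2} with p_{-2}=0, p_{-1}=1, q_{-2}=1, q_{-1}=0:
  i=0: a_0=8, p_0 = 8*1 + 0 = 8, q_0 = 8*0 + 1 = 1.
  i=1: a_1=7, p_1 = 7*8 + 1 = 57, q_1 = 7*1 + 0 = 7.
  i=2: a_2=6, p_2 = 6*57 + 8 = 350, q_2 = 6*7 + 1 = 43.
  i=3: a_3=8, p_3 = 8*350 + 57 = 2857, q_3 = 8*43 + 7 = 351.
  i=4: a_4=2, p_4 = 2*2857 + 350 = 6064, q_4 = 2*351 + 43 = 745.

8/1, 57/7, 350/43, 2857/351, 6064/745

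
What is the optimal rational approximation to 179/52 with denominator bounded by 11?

31/9

Expand x = 179/52 as a continued fraction with the Euclidean algorithm:
  179 = 3*52 + 23, so a_0 = 3.
  52 = 2*23 + 6, so a_1 = 2.
  23 = 3*6 + 5, so a_2 = 3.
  6 = 1*5 + 1, so a_3 = 1.
  5 = 5*1 + 0, so a_4 = 5.
so x = [3; 2, 3, 1, 5].
Convergents (p_i = a_i*p_{i-1} + p_{i-2}, q_i = a_i*q_{i-1} + q_{i-2} with p_{-2}=0, p_{-1}=1, q_{-2}=1, q_{-1}=0), until the denominator exceeds 11:
  i=0: a_0=3, p_0 = 3*1 + 0 = 3, q_0 = 3*0 + 1 = 1.
  i=1: a_1=2, p_1 = 2*3 + 1 = 7, q_1 = 2*1 + 0 = 2.
  i=2: a_2=3, p_2 = 3*7 + 3 = 24, q_2 = 3*2 + 1 = 7.
  i=3: a_3=1, p_3 = 1*24 + 7 = 31, q_3 = 1*7 + 2 = 9.
  i=4: a_4=5, p_4 = 5*31 + 24 = 179, q_4 = 5*9 + 7 = 52.
q_4 = 52 > 11, so the last convergent with denominator <= 11 is p_3/q_3 = 31/9.
The closest fraction with denominator <= 11 is either p_3/q_3 or the intermediate fraction (k*p_3 + p_2)/(k*q_3 + q_2) with the largest k >= 1 whose denominator stays <= 11; these approach x as k grows, and every other convergent or intermediate fraction in range is farther away.
Largest k: floor((11 - q_2)/q_3) = floor((11 - 7)/9) = 0.
Since k = 0, no intermediate fraction beyond p_3/q_3 has denominator <= 11, so the convergent 31/9 is the closest (its error is |179*9 - 31*52|/(52*9) = 1/468).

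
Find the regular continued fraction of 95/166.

Run the Euclidean algorithm on 95 and 166; the successive quotients are the partial quotients a_0, a_1, ... (each step inverts the fractional part left over by the previous one):
  95 = 0*166 + 95, so a_0 = 0.
  166 = 1*95 + 71, so a_1 = 1.
  95 = 1*71 + 24, so a_2 = 1.
  71 = 2*24 + 23, so a_3 = 2.
  24 = 1*23 + 1, so a_4 = 1.
  23 = 23*1 + 0, so a_5 = 23.
The remainder reaches 0 after 6 divisions, so the expansion has 6 partial quotients, read off in order.

[0; 1, 1, 2, 1, 23]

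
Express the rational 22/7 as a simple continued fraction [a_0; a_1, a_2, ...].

[3; 7]

Run the Euclidean algorithm on 22 and 7; the successive quotients are the partial quotients a_0, a_1, ... (each step inverts the fractional part left over by the previous one):
  22 = 3*7 + 1, so a_0 = 3.
  7 = 7*1 + 0, so a_1 = 7.
The remainder reaches 0 after 2 divisions, so the expansion has 2 partial quotients, read off in order.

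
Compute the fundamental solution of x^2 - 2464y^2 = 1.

(x, y) = (21295, 429)

First expand sqrt(2464) as a continued fraction. With x_i = (sqrt(2464) + m_i)/d_i and (m_0, d_0) = (0, 1): a_0 = floor(sqrt(2464)) = 49, since 49^2 = 2401 <= 2464 < 2500 = 50^2.
Iterate m_{i+1} = d_i*a_i - m_i, d_{i+1} = (2464 - m_{i+1}^2)/d_i, a_{i+1} = floor((a_0 + m_{i+1})/d_{i+1}):
  m_1 = 1*49 - 0 = 49, d_1 = (2464 - 49^2)/1 = 63/1 = 63, a_1 = floor((49 + 49)/63) = 1.
  m_2 = 63*1 - 49 = 14, d_2 = (2464 - 14^2)/63 = 2268/63 = 36, a_2 = floor((49 + 14)/36) = 1.
  m_3 = 36*1 - 14 = 22, d_3 = (2464 - 22^2)/36 = 1980/36 = 55, a_3 = floor((49 + 22)/55) = 1.
  m_4 = 55*1 - 22 = 33, d_4 = (2464 - 33^2)/55 = 1375/55 = 25, a_4 = floor((49 + 33)/25) = 3.
  m_5 = 25*3 - 33 = 42, d_5 = (2464 - 42^2)/25 = 700/25 = 28, a_5 = floor((49 + 42)/28) = 3.
  m_6 = 28*3 - 42 = 42, d_6 = (2464 - 42^2)/28 = 700/28 = 25, a_6 = floor((49 + 42)/25) = 3.
  m_7 = 25*3 - 42 = 33, d_7 = (2464 - 33^2)/25 = 1375/25 = 55, a_7 = floor((49 + 33)/55) = 1.
  m_8 = 55*1 - 33 = 22, d_8 = (2464 - 22^2)/55 = 1980/55 = 36, a_8 = floor((49 + 22)/36) = 1.
  m_9 = 36*1 - 22 = 14, d_9 = (2464 - 14^2)/36 = 2268/36 = 63, a_9 = floor((49 + 14)/63) = 1.
  m_10 = 63*1 - 14 = 49, d_10 = (2464 - 49^2)/63 = 63/63 = 1, a_10 = floor((49 + 49)/1) = 98.
  m_11 = 1*98 - 49 = 49, d_11 = (2464 - 49^2)/1 = 63/1 = 63: (m_11, d_11) = (m_1, d_1) = (49, 63), so from here the quotients repeat a_1, ..., a_10; the period length is 10.
So sqrt(2464) = [49; (1, 1, 1, 3, 3, 3, 1, 1, 1, 98)] with period length k = 10.
k is even, so the fundamental solution of x^2 - 2464y^2 = 1 is (p_{k-1}, q_{k-1}) = (p_9, q_9); compute convergents through index 9.
Convergents (p_i = a_i*p_{i-1} + p_{i-2}, q_i = a_i*q_{i-1} + q_{i-2} with p_{-2}=0, p_{-1}=1, q_{-2}=1, q_{-1}=0):
  i=0: a_0=49, p_0 = 49*1 + 0 = 49, q_0 = 49*0 + 1 = 1.
  i=1: a_1=1, p_1 = 1*49 + 1 = 50, q_1 = 1*1 + 0 = 1.
  i=2: a_2=1, p_2 = 1*50 + 49 = 99, q_2 = 1*1 + 1 = 2.
  i=3: a_3=1, p_3 = 1*99 + 50 = 149, q_3 = 1*2 + 1 = 3.
  i=4: a_4=3, p_4 = 3*149 + 99 = 546, q_4 = 3*3 + 2 = 11.
  i=5: a_5=3, p_5 = 3*546 + 149 = 1787, q_5 = 3*11 + 3 = 36.
  i=6: a_6=3, p_6 = 3*1787 + 546 = 5907, q_6 = 3*36 + 11 = 119.
  i=7: a_7=1, p_7 = 1*5907 + 1787 = 7694, q_7 = 1*119 + 36 = 155.
  i=8: a_8=1, p_8 = 1*7694 + 5907 = 13601, q_8 = 1*155 + 119 = 274.
  i=9: a_9=1, p_9 = 1*13601 + 7694 = 21295, q_9 = 1*274 + 155 = 429.
Check: 21295^2 - 2464*429^2 = 453477025 - 453477024 = 1, so (x, y) = (21295, 429) solves the equation, and by the theorem it is the least positive solution.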